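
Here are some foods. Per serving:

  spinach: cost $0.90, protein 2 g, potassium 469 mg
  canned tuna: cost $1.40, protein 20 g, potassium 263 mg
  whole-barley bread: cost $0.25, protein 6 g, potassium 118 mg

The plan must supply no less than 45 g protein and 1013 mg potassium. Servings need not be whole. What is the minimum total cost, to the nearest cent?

For a min-cost LP with two ≥-constraints, a basic feasible solution has at most two positive variables.
spinach only: max(45/2, 1013/469) = 22.5 servings → $20.25.
canned tuna only: max(45/20, 1013/263) = 3.852 servings → $5.39.
whole-barley bread only: max(45/6, 1013/118) = 8.585 servings → $2.15.
spinach + canned tuna with both tight: 0.9515 servings and 2.155 servings → $3.87.
spinach + whole-barley bread with both tight: 0.2979 servings and 7.401 servings → $2.12.
canned tuna + whole-barley bread: intersection lies outside the first quadrant.
The minimum over all feasible corners is $2.12.

$2.12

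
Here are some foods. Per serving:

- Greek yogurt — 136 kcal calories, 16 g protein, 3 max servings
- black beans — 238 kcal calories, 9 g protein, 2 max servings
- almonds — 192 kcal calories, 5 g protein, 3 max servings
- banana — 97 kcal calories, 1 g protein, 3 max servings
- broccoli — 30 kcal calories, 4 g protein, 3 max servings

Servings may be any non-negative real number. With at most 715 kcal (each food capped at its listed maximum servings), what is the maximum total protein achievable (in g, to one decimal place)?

Protein per kcal: broccoli 0.1333, Greek yogurt 0.1176, black beans 0.03782, almonds 0.02604, banana 0.01031.
Take 3 servings of broccoli: uses 90 kcal, +12.0 g protein (running total 12.0 g).
Take 3 servings of Greek yogurt: uses 408 kcal, +48.0 g protein (running total 60.0 g).
Take 0.9118 servings of black beans: uses 217 kcal, +8.2 g protein (running total 68.2 g).
Greedy by best ratio exhausts the calories allowance optimally: 68.2 g.

68.2 g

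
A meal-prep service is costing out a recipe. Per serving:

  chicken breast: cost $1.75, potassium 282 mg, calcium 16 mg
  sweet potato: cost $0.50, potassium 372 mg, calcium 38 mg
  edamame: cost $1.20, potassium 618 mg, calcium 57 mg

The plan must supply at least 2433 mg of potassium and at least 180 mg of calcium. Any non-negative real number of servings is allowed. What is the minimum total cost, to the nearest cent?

$3.27

chicken breast only: max(2433/282, 180/16) = 11.25 servings → $19.69.
sweet potato only: max(2433/372, 180/38) = 6.54 servings → $3.27.
edamame only: max(2433/618, 180/57) = 3.937 servings → $4.72.
chicken breast + sweet potato with both tight: 5.351 servings and 2.484 servings → $10.61.
chicken breast + edamame with both tight: 4.436 servings and 1.913 servings → $10.06.
sweet potato + edamame: intersection lies outside the first quadrant.
Cheapest feasible corner: $3.27.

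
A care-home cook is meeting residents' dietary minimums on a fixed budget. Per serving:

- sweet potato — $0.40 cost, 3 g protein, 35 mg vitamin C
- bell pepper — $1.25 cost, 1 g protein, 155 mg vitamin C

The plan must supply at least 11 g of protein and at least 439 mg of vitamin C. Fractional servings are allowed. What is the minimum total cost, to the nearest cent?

$3.89

The cheapest plan sits at a corner of the feasible region — with two constraints it uses at most two foods.
sweet potato only: max(11/3, 439/35) = 12.54 servings → $5.02.
bell pepper only: max(11/1, 439/155) = 11 servings → $13.75.
sweet potato + bell pepper with both tight: 2.944 servings and 2.167 servings → $3.89.
Cheapest feasible corner: $3.89.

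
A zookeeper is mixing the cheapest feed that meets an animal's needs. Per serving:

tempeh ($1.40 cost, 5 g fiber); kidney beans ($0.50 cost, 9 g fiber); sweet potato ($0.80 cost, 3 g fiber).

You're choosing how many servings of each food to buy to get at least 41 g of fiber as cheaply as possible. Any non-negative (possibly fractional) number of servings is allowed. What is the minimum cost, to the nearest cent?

$2.28

Cost per g of fiber: kidney beans $0.0556, sweet potato $0.2667, tempeh $0.2800.
With no serving limits, use only kidney beans: 41 g / 9 g = 4.556 servings × $0.50 = $2.28.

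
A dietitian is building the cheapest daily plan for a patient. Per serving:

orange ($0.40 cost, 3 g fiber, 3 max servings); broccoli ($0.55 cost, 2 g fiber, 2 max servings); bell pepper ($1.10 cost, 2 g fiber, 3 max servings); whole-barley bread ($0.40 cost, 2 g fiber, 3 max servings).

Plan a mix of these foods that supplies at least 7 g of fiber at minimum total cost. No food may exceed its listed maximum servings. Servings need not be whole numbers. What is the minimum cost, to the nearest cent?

Cost per g of fiber: orange $0.1333, whole-barley bread $0.2000, broccoli $0.2750, bell pepper $0.5500.
Take 2.333 servings of orange: +7.0 g fiber for $0.93 (total $0.93, still need 0.0 g).
Greedy by cheapest-per-g is optimal for a single linear constraint, so the minimum cost is $0.93.

$0.93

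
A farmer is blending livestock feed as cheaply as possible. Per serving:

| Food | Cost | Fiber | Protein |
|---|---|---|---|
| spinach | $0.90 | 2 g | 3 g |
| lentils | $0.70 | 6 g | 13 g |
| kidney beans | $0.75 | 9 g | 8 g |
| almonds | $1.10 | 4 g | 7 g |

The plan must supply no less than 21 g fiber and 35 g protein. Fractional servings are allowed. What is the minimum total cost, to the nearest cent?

An LP optimum is at a vertex; with two nutrient constraints at most two foods are used. Check each candidate.
spinach only: max(21/2, 35/3) = 11.67 servings → $10.50.
lentils only: max(21/6, 35/13) = 3.5 servings → $2.45.
kidney beans only: max(21/9, 35/8) = 4.375 servings → $3.28.
almonds only: max(21/4, 35/7) = 5.25 servings → $5.78.
spinach + lentils with both tight: 7.875 servings and 0.875 servings → $7.70.
spinach + kidney beans with both targets exact would need a negative amount; discard.
spinach + almonds with both tight: 3.5 servings and 3.5 servings → $7.00.
lentils + kidney beans with both tight: 2.13 servings and 0.913 servings → $2.18.
lentils + almonds: the both-tight solution has a negative serving — not a feasible corner.
kidney beans + almonds with both tight: 0.2258 servings and 4.742 servings → $5.39.
Cheapest feasible corner: $2.18.

$2.18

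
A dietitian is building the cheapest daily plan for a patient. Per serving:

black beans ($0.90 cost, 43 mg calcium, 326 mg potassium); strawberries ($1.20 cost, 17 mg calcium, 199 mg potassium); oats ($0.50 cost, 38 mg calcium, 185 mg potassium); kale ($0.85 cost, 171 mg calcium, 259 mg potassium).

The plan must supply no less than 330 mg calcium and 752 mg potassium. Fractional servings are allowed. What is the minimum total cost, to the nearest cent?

$2.26

For a min-cost LP with two ≥-constraints, a basic feasible solution has at most two positive variables.
black beans only: max(330/43, 752/326) = 7.674 servings → $6.91.
strawberries only: max(330/17, 752/199) = 19.41 servings → $23.29.
oats only: max(330/38, 752/185) = 8.684 servings → $4.34.
kale only: max(330/171, 752/259) = 2.903 servings → $2.47.
black beans + strawberries: the both-tight solution has a negative serving — not a feasible corner.
black beans + oats with both targets exact would need a negative amount; discard.
black beans + kale with both tight: 0.9667 servings and 1.687 servings → $2.30.
strawberries + oats: intersection lies outside the first quadrant.
strawberries + kale with both tight: 1.456 servings and 1.785 servings → $3.26.
oats + kale with both tight: 1.979 servings and 1.49 servings → $2.26.
The minimum over all feasible corners is $2.26.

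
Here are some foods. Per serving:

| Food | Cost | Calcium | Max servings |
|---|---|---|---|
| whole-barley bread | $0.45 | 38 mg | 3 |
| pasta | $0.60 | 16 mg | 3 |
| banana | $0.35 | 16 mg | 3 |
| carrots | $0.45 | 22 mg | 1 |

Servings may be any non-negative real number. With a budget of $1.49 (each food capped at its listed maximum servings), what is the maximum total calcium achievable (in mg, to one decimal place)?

120.8 mg

Calcium per dollar: whole-barley bread 84.44, carrots 48.89, banana 45.71, pasta 26.67.
Take 3 servings of whole-barley bread: spends $1.35, +114.0 mg calcium (running total 114.0 mg).
Take 0.3111 servings of carrots: spends $0.14, +6.8 mg calcium (running total 120.8 mg).
Greedy by best ratio exhausts the cost allowance optimally: 120.8 mg.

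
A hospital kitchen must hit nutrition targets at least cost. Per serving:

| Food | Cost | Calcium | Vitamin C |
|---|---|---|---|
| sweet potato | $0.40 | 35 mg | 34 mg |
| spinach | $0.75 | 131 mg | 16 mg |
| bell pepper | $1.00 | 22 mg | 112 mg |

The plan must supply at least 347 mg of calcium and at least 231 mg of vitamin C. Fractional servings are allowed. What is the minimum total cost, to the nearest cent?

$3.25

An LP optimum is at a vertex; with two nutrient constraints at most two foods are used. Check each candidate.
sweet potato only: max(347/35, 231/34) = 9.914 servings → $3.97.
spinach only: max(347/131, 231/16) = 14.44 servings → $10.83.
bell pepper only: max(347/22, 231/112) = 15.77 servings → $15.77.
sweet potato + spinach with both tight: 6.345 servings and 0.9535 servings → $3.25.
sweet potato + bell pepper: the both-tight solution has a negative serving — not a feasible corner.
spinach + bell pepper with both tight: 2.359 servings and 1.725 servings → $3.49.
So the least-cost plan costs $3.25.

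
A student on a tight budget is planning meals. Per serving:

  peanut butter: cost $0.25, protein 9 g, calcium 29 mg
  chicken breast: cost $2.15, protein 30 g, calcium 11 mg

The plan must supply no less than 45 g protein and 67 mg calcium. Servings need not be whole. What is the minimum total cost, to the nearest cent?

A basic optimal solution has at most two foods positive. Try each food alone and each pair with both targets met exactly.
peanut butter only: max(45/9, 67/29) = 5 servings → $1.25.
chicken breast only: max(45/30, 67/11) = 6.091 servings → $13.10.
peanut butter + chicken breast with both tight: 1.965 servings and 0.9105 servings → $2.45.
The minimum over all feasible corners is $1.25.

$1.25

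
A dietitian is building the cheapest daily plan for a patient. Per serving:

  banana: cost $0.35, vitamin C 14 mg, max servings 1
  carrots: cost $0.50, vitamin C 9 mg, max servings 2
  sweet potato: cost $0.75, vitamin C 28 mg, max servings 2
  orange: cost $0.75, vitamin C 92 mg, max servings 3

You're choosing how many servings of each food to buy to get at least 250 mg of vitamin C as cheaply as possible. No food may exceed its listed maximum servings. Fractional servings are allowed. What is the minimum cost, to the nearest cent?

Cost per mg of vitamin C: orange $0.0082, banana $0.0250, sweet potato $0.0268, carrots $0.0556.
Take 2.717 servings of orange: +250.0 mg vitamin C for $2.04 (total $2.04, still need 0.0 mg).
Greedy by cheapest-per-mg is optimal for a single linear constraint, so the minimum cost is $2.04.

$2.04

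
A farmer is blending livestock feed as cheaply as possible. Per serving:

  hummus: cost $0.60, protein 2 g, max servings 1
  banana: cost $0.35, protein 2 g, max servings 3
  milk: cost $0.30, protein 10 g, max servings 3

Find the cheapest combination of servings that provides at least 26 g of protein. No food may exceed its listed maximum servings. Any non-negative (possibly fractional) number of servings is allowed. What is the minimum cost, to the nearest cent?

$0.78

Cost per g of protein: milk $0.0300, banana $0.1750, hummus $0.3000.
Take 2.6 servings of milk: +26.0 g protein for $0.78 (total $0.78, still need 0.0 g).
Greedy by cheapest-per-g is optimal for a single linear constraint, so the minimum cost is $0.78.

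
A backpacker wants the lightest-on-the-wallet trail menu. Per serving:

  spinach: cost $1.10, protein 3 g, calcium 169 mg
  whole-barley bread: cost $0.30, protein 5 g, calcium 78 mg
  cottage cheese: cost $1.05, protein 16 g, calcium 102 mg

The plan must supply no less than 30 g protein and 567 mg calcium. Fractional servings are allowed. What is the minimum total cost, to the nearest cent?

This is a tiny linear program; its minimum lies at a vertex of the feasible set. List the vertices and price them.
spinach only: max(30/3, 567/169) = 10 servings → $11.00.
whole-barley bread only: max(30/5, 567/78) = 7.269 servings → $2.18.
cottage cheese only: max(30/16, 567/102) = 5.559 servings → $5.84.
spinach + whole-barley bread with both tight: 0.8101 servings and 5.514 servings → $2.55.
spinach + cottage cheese with both tight: 2.507 servings and 1.405 servings → $4.23.
whole-barley bread + cottage cheese: the both-tight solution has a negative serving — not a feasible corner.
So the least-cost plan costs $2.18.

$2.18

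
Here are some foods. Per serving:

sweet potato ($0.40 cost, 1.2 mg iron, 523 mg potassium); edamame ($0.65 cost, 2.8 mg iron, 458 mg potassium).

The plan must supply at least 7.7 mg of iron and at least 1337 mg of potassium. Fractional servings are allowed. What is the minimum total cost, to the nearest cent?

Two binding constraints pin down two serving amounts, so the optimal mix uses at most two foods. The candidates are each food alone (scaled to the tighter of iron/potassium) and each pair with both constraints tight.
sweet potato only: max(7.7/1.2, 1337/523) = 6.417 servings → $2.57.
edamame only: max(7.7/2.8, 1337/458) = 2.919 servings → $1.90.
sweet potato + edamame with both tight: 0.2372 servings and 2.648 servings → $1.82.
Cheapest feasible corner: $1.82.

$1.82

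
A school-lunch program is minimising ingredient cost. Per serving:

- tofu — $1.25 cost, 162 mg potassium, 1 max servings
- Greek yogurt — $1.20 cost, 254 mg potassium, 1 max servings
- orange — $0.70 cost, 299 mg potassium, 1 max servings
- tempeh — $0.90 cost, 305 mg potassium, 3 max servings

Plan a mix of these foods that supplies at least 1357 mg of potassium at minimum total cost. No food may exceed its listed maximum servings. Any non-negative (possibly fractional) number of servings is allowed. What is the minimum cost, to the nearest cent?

$4.08

Cost per mg of potassium: orange $0.0023, tempeh $0.0030, Greek yogurt $0.0047, tofu $0.0077.
Take 1 serving of orange: +299.0 mg potassium for $0.70 (total $0.70, still need 1058.0 mg).
Take 3 servings of tempeh: +915.0 mg potassium for $2.70 (total $3.40, still need 143.0 mg).
Take 0.563 servings of Greek yogurt: +143.0 mg potassium for $0.68 (total $4.08, still need 0.0 mg).
Greedy by cheapest-per-mg is optimal for a single linear constraint, so the minimum cost is $4.08.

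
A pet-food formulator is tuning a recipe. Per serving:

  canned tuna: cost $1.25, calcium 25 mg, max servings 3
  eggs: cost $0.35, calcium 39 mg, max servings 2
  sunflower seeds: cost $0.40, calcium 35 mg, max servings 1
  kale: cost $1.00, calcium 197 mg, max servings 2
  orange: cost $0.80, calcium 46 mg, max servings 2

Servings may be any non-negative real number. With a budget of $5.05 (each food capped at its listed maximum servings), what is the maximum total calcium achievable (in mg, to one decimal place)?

606.0 mg

Calcium per dollar: kale 197, eggs 111.4, sunflower seeds 87.5, orange 57.5, canned tuna 20.
Take 2 servings of kale: spends $2.00, +394.0 mg calcium (running total 394.0 mg).
Take 2 servings of eggs: spends $0.70, +78.0 mg calcium (running total 472.0 mg).
Take 1 serving of sunflower seeds: spends $0.40, +35.0 mg calcium (running total 507.0 mg).
Take 2 servings of orange: spends $1.60, +92.0 mg calcium (running total 599.0 mg).
Take 0.28 servings of canned tuna: spends $0.35, +7.0 mg calcium (running total 606.0 mg).
Filling greedily by calcium-per-dollar is optimal for one linear limit, giving 606.0 mg.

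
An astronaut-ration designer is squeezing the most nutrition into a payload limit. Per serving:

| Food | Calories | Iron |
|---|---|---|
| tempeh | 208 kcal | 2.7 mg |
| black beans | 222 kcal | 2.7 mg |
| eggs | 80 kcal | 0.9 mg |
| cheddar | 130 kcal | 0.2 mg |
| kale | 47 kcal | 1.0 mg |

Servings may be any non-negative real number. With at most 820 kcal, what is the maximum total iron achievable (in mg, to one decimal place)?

17.4 mg

Iron per kcal: kale 0.02128, tempeh 0.01298, black beans 0.01216, eggs 0.01125, cheddar 0.001538.
With no serving limits, spend the whole calories allowance on kale: 820 kcal / 47 kcal × 1.0 mg = 17.4 mg.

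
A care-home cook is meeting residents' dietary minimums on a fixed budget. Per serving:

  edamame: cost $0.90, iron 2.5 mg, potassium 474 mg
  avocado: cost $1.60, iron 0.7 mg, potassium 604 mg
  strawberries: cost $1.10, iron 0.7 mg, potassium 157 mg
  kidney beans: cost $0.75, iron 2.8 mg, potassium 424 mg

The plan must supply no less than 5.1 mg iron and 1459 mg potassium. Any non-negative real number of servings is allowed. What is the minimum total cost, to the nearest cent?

$2.58

Minimising a linear cost over {iron ≥ 5.1, potassium ≥ 1459, servings ≥ 0} — the optimum is at a vertex, using one or two foods.
edamame only: max(5.1/2.5, 1459/474) = 3.078 servings → $2.77.
avocado only: max(5.1/0.7, 1459/604) = 7.286 servings → $11.66.
strawberries only: max(5.1/0.7, 1459/157) = 9.293 servings → $10.22.
kidney beans only: max(5.1/2.8, 1459/424) = 3.441 servings → $2.58.
edamame + avocado with both tight: 1.748 servings and 1.044 servings → $3.24.
edamame + strawberries with both targets exact would need a negative amount; discard.
edamame + kidney beans with both targets exact would need a negative amount; discard.
avocado + strawberries with both tight: 0.705 servings and 6.581 servings → $8.37.
avocado + kidney beans with both tight: 1.379 servings and 1.477 servings → $3.31.
strawberries + kidney beans with both targets exact would need a negative amount; discard.
So the least-cost plan costs $2.58.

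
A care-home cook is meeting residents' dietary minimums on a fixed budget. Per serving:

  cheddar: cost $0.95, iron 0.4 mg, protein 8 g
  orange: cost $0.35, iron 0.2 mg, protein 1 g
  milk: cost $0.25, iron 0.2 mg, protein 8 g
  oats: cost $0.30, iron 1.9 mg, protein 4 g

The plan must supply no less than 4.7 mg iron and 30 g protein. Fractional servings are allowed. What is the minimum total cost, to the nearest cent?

$1.32

With two linear requirements the optimum uses one or two foods; enumerate the corners.
cheddar only: max(4.7/0.4, 30/8) = 11.75 servings → $11.16.
orange only: max(4.7/0.2, 30/1) = 30 servings → $10.50.
milk only: max(4.7/0.2, 30/8) = 23.5 servings → $5.88.
oats only: max(4.7/1.9, 30/4) = 7.5 servings → $2.25.
cheddar + orange with both tight: 1.083 servings and 21.33 servings → $8.50.
cheddar + milk: intersection lies outside the first quadrant.
cheddar + oats with both tight: 2.809 servings and 1.882 servings → $3.23.
orange + milk with both tight: 22.57 servings and 0.9286 servings → $8.13.
orange + oats: intersection lies outside the first quadrant.
milk + oats with both tight: 2.653 servings and 2.194 servings → $1.32.
So the least-cost plan costs $1.32.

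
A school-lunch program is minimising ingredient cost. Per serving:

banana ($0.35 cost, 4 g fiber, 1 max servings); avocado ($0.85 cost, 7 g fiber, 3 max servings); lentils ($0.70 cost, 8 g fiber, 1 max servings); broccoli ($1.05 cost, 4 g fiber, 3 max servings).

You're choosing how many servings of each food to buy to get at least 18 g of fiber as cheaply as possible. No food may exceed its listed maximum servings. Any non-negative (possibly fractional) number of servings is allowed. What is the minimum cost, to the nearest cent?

Cost per g of fiber: banana $0.0875, lentils $0.0875, avocado $0.1214, broccoli $0.2625.
Take 1 serving of banana: +4.0 g fiber for $0.35 (total $0.35, still need 14.0 g).
Take 1 serving of lentils: +8.0 g fiber for $0.70 (total $1.05, still need 6.0 g).
Take 0.8571 servings of avocado: +6.0 g fiber for $0.73 (total $1.78, still need 0.0 g).
Greedy by cheapest-per-g is optimal for a single linear constraint, so the minimum cost is $1.78.

$1.78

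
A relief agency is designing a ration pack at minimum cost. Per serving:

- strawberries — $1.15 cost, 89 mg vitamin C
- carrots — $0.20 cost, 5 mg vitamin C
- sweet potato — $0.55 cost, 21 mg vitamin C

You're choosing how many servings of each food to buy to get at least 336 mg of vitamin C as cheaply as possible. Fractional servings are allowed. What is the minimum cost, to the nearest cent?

Cost per mg of vitamin C: strawberries $0.0129, sweet potato $0.0262, carrots $0.0400.
With no serving limits, use only strawberries: 336 mg / 89 mg = 3.775 servings × $1.15 = $4.34.

$4.34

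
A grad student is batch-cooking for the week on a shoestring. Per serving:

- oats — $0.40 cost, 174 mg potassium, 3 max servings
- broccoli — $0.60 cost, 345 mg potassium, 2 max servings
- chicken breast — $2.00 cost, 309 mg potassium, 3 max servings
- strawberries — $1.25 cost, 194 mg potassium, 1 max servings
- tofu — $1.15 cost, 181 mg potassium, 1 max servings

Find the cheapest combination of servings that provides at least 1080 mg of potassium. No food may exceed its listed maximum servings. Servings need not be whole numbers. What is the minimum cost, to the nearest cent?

Cost per mg of potassium: broccoli $0.0017, oats $0.0023, tofu $0.0064, strawberries $0.0064, chicken breast $0.0065.
Take 2 servings of broccoli: +690.0 mg potassium for $1.20 (total $1.20, still need 390.0 mg).
Take 2.241 servings of oats: +390.0 mg potassium for $0.90 (total $2.10, still need 0.0 mg).
Greedy by cheapest-per-mg is optimal for a single linear constraint, so the minimum cost is $2.10.

$2.10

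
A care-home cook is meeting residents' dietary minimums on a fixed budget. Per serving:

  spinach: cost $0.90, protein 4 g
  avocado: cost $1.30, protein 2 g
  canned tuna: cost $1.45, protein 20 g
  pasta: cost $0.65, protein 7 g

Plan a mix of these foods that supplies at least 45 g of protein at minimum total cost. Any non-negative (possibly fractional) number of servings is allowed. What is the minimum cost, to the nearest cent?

Cost per g of protein: canned tuna $0.0725, pasta $0.0929, spinach $0.2250, avocado $0.6500.
With no serving limits, use only canned tuna: 45 g / 20 g = 2.25 servings × $1.45 = $3.26.

$3.26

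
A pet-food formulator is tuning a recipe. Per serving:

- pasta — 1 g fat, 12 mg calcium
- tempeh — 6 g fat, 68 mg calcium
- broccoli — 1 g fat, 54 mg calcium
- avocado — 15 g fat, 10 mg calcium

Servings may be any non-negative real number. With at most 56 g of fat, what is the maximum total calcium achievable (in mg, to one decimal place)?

Calcium per g fat: broccoli 54, pasta 12, tempeh 11.33, avocado 0.6667.
With no serving limits, spend the whole fat allowance on broccoli: 56 g / 1 g × 54 mg = 3024.0 mg.

3024.0 mg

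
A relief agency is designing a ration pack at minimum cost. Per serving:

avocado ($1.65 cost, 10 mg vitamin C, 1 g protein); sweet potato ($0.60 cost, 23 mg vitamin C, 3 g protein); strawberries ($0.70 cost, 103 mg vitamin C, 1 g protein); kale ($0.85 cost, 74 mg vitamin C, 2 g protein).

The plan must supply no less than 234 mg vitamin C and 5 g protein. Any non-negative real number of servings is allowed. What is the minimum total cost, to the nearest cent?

$2.03

For a min-cost LP with two ≥-constraints, a basic feasible solution has at most two positive variables.
avocado only: max(234/10, 5/1) = 23.4 servings → $38.61.
sweet potato only: max(234/23, 5/3) = 10.17 servings → $6.10.
strawberries only: max(234/103, 5/1) = 5 servings → $3.50.
kale only: max(234/74, 5/2) = 3.162 servings → $2.69.
avocado + sweet potato with both targets exact would need a negative amount; discard.
avocado + strawberries with both tight: 3.022 servings and 1.978 servings → $6.37.
avocado + kale: intersection lies outside the first quadrant.
sweet potato + strawberries with both tight: 0.9825 servings and 2.052 servings → $2.03.
sweet potato + kale: intersection lies outside the first quadrant.
strawberries + kale with both tight: 0.7424 servings and 2.129 servings → $2.33.
The minimum over all feasible corners is $2.03.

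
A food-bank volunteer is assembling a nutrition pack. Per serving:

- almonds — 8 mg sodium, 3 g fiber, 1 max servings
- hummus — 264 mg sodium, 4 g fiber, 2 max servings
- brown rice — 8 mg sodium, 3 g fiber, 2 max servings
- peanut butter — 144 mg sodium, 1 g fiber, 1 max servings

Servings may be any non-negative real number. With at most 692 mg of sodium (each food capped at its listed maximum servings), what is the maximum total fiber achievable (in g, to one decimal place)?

18.0 g

Fiber per mg sodium: almonds 0.375, brown rice 0.375, hummus 0.01515, peanut butter 0.006944.
Take 1 serving of almonds: uses 8 mg sodium, +3.0 g fiber (running total 3.0 g).
Take 2 servings of brown rice: uses 16 mg sodium, +6.0 g fiber (running total 9.0 g).
Take 2 servings of hummus: uses 528 mg sodium, +8.0 g fiber (running total 17.0 g).
Take 0.9722 servings of peanut butter: uses 140 mg sodium, +1.0 g fiber (running total 18.0 g).
Filling greedily by fiber-per-mg sodium is optimal for one linear limit, giving 18.0 g.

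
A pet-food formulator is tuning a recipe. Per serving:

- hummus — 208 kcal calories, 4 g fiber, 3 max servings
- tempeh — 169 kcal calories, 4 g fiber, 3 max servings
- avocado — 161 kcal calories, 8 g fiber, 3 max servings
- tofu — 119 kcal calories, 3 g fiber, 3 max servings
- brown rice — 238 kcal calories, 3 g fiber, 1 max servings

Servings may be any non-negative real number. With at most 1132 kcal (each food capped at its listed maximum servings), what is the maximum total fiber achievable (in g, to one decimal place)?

Fiber per kcal: avocado 0.04969, tofu 0.02521, tempeh 0.02367, hummus 0.01923, brown rice 0.01261.
Take 3 servings of avocado: uses 483 kcal, +24.0 g fiber (running total 24.0 g).
Take 3 servings of tofu: uses 357 kcal, +9.0 g fiber (running total 33.0 g).
Take 1.728 servings of tempeh: uses 292 kcal, +6.9 g fiber (running total 39.9 g).
Greedy by best ratio exhausts the calories allowance optimally: 39.9 g.

39.9 g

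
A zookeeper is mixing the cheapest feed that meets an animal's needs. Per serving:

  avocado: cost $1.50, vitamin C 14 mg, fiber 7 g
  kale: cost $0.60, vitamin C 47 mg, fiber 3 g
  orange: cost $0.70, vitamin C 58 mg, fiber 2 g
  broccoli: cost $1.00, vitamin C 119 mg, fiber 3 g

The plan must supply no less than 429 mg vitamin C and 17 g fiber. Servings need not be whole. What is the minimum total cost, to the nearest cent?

$4.30

An LP optimum is at a vertex; with two nutrient constraints at most two foods are used. Check each candidate.
avocado only: max(429/14, 17/7) = 30.64 servings → $45.96.
kale only: max(429/47, 17/3) = 9.128 servings → $5.48.
orange only: max(429/58, 17/2) = 8.5 servings → $5.95.
broccoli only: max(429/119, 17/3) = 5.667 servings → $5.67.
avocado + kale: the both-tight solution has a negative serving — not a feasible corner.
avocado + orange with both tight: 0.3386 servings and 7.315 servings → $5.63.
avocado + broccoli with both tight: 0.9305 servings and 3.496 servings → $4.89.
kale + orange with both tight: 1.6 servings and 6.1 servings → $5.23.
kale + broccoli with both tight: 3.407 servings and 2.259 servings → $4.30.
orange + broccoli: intersection lies outside the first quadrant.
So the least-cost plan costs $4.30.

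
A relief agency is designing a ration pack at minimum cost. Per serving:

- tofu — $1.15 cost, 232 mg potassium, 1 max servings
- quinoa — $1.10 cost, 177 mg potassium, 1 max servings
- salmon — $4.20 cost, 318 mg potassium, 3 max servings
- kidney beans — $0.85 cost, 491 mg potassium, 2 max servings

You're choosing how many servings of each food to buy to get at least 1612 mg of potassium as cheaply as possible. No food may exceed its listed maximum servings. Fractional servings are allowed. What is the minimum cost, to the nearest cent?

Cost per mg of potassium: kidney beans $0.0017, tofu $0.0050, quinoa $0.0062, salmon $0.0132.
Take 2 servings of kidney beans: +982.0 mg potassium for $1.70 (total $1.70, still need 630.0 mg).
Take 1 serving of tofu: +232.0 mg potassium for $1.15 (total $2.85, still need 398.0 mg).
Take 1 serving of quinoa: +177.0 mg potassium for $1.10 (total $3.95, still need 221.0 mg).
Take 0.695 servings of salmon: +221.0 mg potassium for $2.92 (total $6.87, still need 0.0 mg).
Greedy by cheapest-per-mg is optimal for a single linear constraint, so the minimum cost is $6.87.

$6.87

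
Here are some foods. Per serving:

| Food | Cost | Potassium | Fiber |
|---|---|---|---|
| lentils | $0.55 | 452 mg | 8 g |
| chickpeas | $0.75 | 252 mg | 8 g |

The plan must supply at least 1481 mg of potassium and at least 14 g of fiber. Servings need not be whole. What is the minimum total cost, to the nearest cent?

Compare the cost at each extreme point of the feasible region.
lentils only: max(1481/452, 14/8) = 3.277 servings → $1.80.
chickpeas only: max(1481/252, 14/8) = 5.877 servings → $4.41.
lentils + chickpeas: intersection lies outside the first quadrant.
Cheapest feasible corner: $1.80.

$1.80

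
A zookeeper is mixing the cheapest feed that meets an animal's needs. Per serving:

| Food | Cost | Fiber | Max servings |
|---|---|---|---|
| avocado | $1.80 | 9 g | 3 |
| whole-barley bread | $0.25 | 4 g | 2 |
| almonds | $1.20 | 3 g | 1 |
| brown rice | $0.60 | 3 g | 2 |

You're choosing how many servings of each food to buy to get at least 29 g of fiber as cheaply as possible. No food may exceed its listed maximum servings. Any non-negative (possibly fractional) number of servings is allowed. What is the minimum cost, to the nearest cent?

$4.70

Cost per g of fiber: whole-barley bread $0.0625, avocado $0.2000, brown rice $0.2000, almonds $0.4000.
Take 2 servings of whole-barley bread: +8.0 g fiber for $0.50 (total $0.50, still need 21.0 g).
Take 2.333 servings of avocado: +21.0 g fiber for $4.20 (total $4.70, still need 0.0 g).
Greedy by cheapest-per-g is optimal for a single linear constraint, so the minimum cost is $4.70.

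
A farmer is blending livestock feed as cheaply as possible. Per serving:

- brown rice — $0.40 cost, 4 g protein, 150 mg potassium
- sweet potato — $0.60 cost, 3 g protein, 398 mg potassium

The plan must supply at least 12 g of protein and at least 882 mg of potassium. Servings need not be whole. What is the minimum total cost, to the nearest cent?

$1.65

With two linear requirements the optimum uses one or two foods; enumerate the corners.
brown rice only: max(12/4, 882/150) = 5.88 servings → $2.35.
sweet potato only: max(12/3, 882/398) = 4 servings → $2.40.
brown rice + sweet potato with both tight: 1.865 servings and 1.513 servings → $1.65.
Cheapest feasible corner: $1.65.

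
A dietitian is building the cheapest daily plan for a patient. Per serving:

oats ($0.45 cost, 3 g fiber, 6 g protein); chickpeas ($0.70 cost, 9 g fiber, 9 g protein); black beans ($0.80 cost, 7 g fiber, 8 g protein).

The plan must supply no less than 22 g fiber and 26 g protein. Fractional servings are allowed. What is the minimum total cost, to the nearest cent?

$2.00

An LP optimum is at a vertex; with two nutrient constraints at most two foods are used. Check each candidate.
oats only: max(22/3, 26/6) = 7.333 servings → $3.30.
chickpeas only: max(22/9, 26/9) = 2.889 servings → $2.02.
black beans only: max(22/7, 26/8) = 3.25 servings → $2.60.
oats + chickpeas with both tight: 1.333 servings and 2 servings → $2.00.
oats + black beans with both tight: 0.3333 servings and 3 servings → $2.55.
chickpeas + black beans: intersection lies outside the first quadrant.
The minimum over all feasible corners is $2.00.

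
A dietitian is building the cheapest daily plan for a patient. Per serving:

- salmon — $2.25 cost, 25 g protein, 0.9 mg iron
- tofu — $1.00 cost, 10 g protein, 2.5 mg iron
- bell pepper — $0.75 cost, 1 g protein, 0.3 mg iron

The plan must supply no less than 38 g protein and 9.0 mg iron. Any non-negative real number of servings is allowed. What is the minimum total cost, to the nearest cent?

Check every corner: each single food scaled to meet both minima, and each pair solved so both constraints bind.
salmon only: max(38/25, 9.0/0.9) = 10 servings → $22.50.
tofu only: max(38/10, 9.0/2.5) = 3.8 servings → $3.80.
bell pepper only: max(38/1, 9.0/0.3) = 38 servings → $28.50.
salmon + tofu with both tight: 0.09346 servings and 3.566 servings → $3.78.
salmon + bell pepper with both tight: 0.3636 servings and 28.91 servings → $22.50.
tofu + bell pepper with both targets exact would need a negative amount; discard.
The minimum over all feasible corners is $3.78.

$3.78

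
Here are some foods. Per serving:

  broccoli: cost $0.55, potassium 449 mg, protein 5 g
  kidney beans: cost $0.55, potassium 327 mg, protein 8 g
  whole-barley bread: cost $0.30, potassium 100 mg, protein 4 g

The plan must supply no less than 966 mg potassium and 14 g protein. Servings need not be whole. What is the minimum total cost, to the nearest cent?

The cheapest plan sits at a corner of the feasible region — with two constraints it uses at most two foods.
broccoli only: max(966/449, 14/5) = 2.8 servings → $1.54.
kidney beans only: max(966/327, 14/8) = 2.954 servings → $1.62.
whole-barley bread only: max(966/100, 14/4) = 9.66 servings → $2.90.
broccoli + kidney beans with both tight: 1.61 servings and 0.744 servings → $1.29.
broccoli + whole-barley bread with both tight: 1.901 servings and 1.123 servings → $1.38.
kidney beans + whole-barley bread with both targets exact would need a negative amount; discard.
So the least-cost plan costs $1.29.

$1.29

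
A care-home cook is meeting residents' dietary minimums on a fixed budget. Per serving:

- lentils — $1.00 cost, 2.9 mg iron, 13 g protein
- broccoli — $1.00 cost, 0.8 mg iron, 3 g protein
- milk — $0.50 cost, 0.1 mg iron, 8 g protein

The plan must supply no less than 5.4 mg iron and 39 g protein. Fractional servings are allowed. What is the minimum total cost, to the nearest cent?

$2.77

An LP optimum is at a vertex; with two nutrient constraints at most two foods are used. Check each candidate.
lentils only: max(5.4/2.9, 39/13) = 3 servings → $3.00.
broccoli only: max(5.4/0.8, 39/3) = 13 servings → $13.00.
milk only: max(5.4/0.1, 39/8) = 54 servings → $27.00.
lentils + broccoli: intersection lies outside the first quadrant.
lentils + milk with both tight: 1.795 servings and 1.959 servings → $2.77.
broccoli + milk with both tight: 6.443 servings and 2.459 servings → $7.67.
The minimum over all feasible corners is $2.77.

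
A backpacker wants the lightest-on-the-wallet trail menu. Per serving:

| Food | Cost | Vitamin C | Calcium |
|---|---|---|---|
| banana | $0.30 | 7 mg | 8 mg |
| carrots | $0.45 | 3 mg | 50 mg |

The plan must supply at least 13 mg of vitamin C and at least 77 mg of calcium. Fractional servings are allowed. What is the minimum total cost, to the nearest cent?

$0.99

Compare the cost at each extreme point of the feasible region.
banana only: max(13/7, 77/8) = 9.625 servings → $2.89.
carrots only: max(13/3, 77/50) = 4.333 servings → $1.95.
banana + carrots with both tight: 1.285 servings and 1.334 servings → $0.99.
The minimum over all feasible corners is $0.99.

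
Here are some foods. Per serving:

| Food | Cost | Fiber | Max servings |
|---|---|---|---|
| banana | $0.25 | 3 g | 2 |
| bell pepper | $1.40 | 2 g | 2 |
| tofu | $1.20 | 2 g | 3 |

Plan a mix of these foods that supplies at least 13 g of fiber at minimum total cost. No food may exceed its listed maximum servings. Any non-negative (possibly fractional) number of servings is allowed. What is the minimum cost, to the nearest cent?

Cost per g of fiber: banana $0.0833, tofu $0.6000, bell pepper $0.7000.
Take 2 servings of banana: +6.0 g fiber for $0.50 (total $0.50, still need 7.0 g).
Take 3 servings of tofu: +6.0 g fiber for $3.60 (total $4.10, still need 1.0 g).
Take 0.5 servings of bell pepper: +1.0 g fiber for $0.70 (total $4.80, still need 0.0 g).
Greedy by cheapest-per-g is optimal for a single linear constraint, so the minimum cost is $4.80.

$4.80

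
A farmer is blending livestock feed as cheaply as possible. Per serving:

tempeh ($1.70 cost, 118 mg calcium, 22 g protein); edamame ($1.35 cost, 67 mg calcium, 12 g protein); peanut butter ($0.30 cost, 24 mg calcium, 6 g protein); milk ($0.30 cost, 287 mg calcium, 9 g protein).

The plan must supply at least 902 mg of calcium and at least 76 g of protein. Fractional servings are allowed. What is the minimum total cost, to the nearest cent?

Minimising a linear cost over {calcium ≥ 902, protein ≥ 76, servings ≥ 0} — the optimum is at a vertex, using one or two foods.
tempeh only: max(902/118, 76/22) = 7.644 servings → $12.99.
edamame only: max(902/67, 76/12) = 13.46 servings → $18.17.
peanut butter only: max(902/24, 76/6) = 37.58 servings → $11.28.
milk only: max(902/287, 76/9) = 8.444 servings → $2.53.
tempeh + edamame: the both-tight solution has a negative serving — not a feasible corner.
tempeh + peanut butter with both targets exact would need a negative amount; discard.
tempeh + milk with both tight: 2.607 servings and 2.071 servings → $5.05.
edamame + peanut butter with both targets exact would need a negative amount; discard.
edamame + milk with both tight: 4.82 servings and 2.018 servings → $7.11.
peanut butter + milk with both tight: 9.093 servings and 2.382 servings → $3.44.
The minimum over all feasible corners is $2.53.

$2.53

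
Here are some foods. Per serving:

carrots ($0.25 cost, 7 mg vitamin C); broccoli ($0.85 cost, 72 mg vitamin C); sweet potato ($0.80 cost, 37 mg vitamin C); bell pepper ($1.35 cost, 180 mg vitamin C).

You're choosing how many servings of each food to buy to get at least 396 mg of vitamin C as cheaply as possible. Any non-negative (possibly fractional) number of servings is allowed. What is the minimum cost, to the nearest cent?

$2.97

Cost per mg of vitamin C: bell pepper $0.0075, broccoli $0.0118, sweet potato $0.0216, carrots $0.0357.
With no serving limits, use only bell pepper: 396 mg / 180 mg = 2.2 servings × $1.35 = $2.97.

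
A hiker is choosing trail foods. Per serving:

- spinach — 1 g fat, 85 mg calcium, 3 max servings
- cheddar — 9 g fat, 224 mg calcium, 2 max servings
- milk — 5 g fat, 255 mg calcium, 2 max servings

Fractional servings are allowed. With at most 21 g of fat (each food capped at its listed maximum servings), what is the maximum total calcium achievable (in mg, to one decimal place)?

Calcium per g fat: spinach 85, milk 51, cheddar 24.89.
Take 3 servings of spinach: uses 3 g fat, +255.0 mg calcium (running total 255.0 mg).
Take 2 servings of milk: uses 10 g fat, +510.0 mg calcium (running total 765.0 mg).
Take 0.8889 servings of cheddar: uses 8 g fat, +199.1 mg calcium (running total 964.1 mg).
Filling greedily by calcium-per-g fat is optimal for one linear limit, giving 964.1 mg.

964.1 mg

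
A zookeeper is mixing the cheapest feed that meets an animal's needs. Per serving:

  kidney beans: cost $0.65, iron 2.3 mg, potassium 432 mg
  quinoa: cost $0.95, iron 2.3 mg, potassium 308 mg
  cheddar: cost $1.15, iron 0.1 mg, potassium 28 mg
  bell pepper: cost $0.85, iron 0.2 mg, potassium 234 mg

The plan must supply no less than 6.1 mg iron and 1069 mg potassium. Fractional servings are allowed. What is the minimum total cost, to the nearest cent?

An LP optimum is at a vertex; with two nutrient constraints at most two foods are used. Check each candidate.
kidney beans only: max(6.1/2.3, 1069/432) = 2.652 servings → $1.72.
quinoa only: max(6.1/2.3, 1069/308) = 3.471 servings → $3.30.
cheddar only: max(6.1/0.1, 1069/28) = 61 servings → $70.15.
bell pepper only: max(6.1/0.2, 1069/234) = 30.5 servings → $25.93.
kidney beans + quinoa with both tight: 2.033 servings and 0.6189 servings → $1.91.
kidney beans + cheddar with both targets exact would need a negative amount; discard.
kidney beans + bell pepper: intersection lies outside the first quadrant.
quinoa + cheddar with both tight: 1.902 servings and 17.26 servings → $21.65.
quinoa + bell pepper with both tight: 2.546 servings and 1.217 servings → $3.45.
cheddar + bell pepper: the both-tight solution has a negative serving — not a feasible corner.
The minimum over all feasible corners is $1.72.

$1.72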